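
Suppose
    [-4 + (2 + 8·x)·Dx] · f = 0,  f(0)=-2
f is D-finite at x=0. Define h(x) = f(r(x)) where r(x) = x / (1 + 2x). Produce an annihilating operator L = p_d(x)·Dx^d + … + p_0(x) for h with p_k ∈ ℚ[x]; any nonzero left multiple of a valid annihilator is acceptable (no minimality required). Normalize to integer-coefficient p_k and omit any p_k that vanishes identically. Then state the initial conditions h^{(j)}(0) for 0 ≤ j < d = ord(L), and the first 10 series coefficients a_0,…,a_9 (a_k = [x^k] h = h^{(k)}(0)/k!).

L = -2 + (1 + 8·x + 12·x^2)·Dx  (order 1).
h: a_k = -2, -4, 12, -40, 148, -600, 2616, -12048, 57780, -285592, …
ICs: h(0) = -2.

f: a_k = -2, -4, 4, -8, 20, -56, 168, -528, 1716, -5720, …
Change of var in L_f (x↦r) gives L₀.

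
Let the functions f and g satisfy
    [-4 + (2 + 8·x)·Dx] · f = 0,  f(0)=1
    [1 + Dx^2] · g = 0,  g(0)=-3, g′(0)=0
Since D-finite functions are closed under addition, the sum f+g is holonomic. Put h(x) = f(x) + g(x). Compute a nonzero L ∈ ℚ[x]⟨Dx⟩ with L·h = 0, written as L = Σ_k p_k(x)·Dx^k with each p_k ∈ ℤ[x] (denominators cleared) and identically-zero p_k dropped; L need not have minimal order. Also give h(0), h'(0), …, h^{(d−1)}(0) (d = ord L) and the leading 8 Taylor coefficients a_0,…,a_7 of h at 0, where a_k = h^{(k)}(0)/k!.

f: a_k = 1, 2, -2, 4, -10, 28, -84, 264, …
g: a_k = -3, 0, 3/2, 0, -1/8, 0, 1/240, 0, …
L₀ := lclm(L_f,L_g); ord L₀ ≤ 1+2.
L = (-26 - 16·x - 32·x^2) + (-3 - 4·x + 48·x^2 + 64·x^3)·Dx + (-26 - 16·x - 32·x^2)·Dx^2 + (-3 - 4·x + 48·x^2 + 64·x^3)·Dx^3  (order 3).
h: a_k = -2, 2, -1/2, 4, -81/8, 28, -20159/240, 264, …
ICs: h(0) = -2, h′(0) = 2, h′′(0) = -1.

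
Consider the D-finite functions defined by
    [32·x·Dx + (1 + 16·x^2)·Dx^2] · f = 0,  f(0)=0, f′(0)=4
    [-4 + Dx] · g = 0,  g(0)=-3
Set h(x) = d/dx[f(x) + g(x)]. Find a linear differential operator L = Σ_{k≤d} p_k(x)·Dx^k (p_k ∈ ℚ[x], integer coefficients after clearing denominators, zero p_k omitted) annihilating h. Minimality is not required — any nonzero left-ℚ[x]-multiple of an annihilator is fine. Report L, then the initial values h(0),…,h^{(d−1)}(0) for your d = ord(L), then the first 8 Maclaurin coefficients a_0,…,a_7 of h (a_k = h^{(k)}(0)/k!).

f: a_k = 0, 4, 0, -64/3, 0, 1024/5, 0, -16384/7, …
g: a_k = -3, -12, -24, -32, -32, -128/5, -256/15, -1024/105, …
Sum ⇒ L₀ = lclm(L_f,L_g) in ℚ(x)⟨Dx⟩.
Differentiate: ansatz ord ≤ ord L₀ ⇒ L.
L = (32 - 256·x - 512·x^2) + (-12 + 48·x + 64·x^2 - 256·x^3)·Dx + (1 + 4·x + 16·x^2 + 64·x^3)·Dx^2  (order 2).
h: a_k = -8, -48, -160, -128, 896, -512/5, -246784/15, -4096/105, …
ICs: h(0) = -8, h′(0) = -48.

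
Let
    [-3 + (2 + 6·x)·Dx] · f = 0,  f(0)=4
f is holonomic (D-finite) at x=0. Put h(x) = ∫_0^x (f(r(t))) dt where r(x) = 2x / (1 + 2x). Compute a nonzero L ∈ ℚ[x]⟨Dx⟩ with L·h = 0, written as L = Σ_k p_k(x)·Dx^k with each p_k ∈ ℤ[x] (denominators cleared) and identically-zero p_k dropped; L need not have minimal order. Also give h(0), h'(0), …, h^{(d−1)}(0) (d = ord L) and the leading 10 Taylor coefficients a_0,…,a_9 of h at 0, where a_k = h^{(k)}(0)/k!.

L = -3·Dx + (1 + 10·x + 16·x^2)·Dx^2  (order 2).
h: a_k = 0, 4, 6, -14, 87/2, -1677/10, 3023/4, -106305/28, 658335/32, -11301055/96, …
ICs: h(0) = 0, h′(0) = 4.

f: a_k = 4, 6, -9/2, 27/4, -405/32, 1701/64, -15309/256, 72171/512, -2814669/8192, 14073345/16384, …
Substitute x→r, Dx→(1/r')Dx; clear ⇒ L₀.
∫: right-multiply L₀ by Dx.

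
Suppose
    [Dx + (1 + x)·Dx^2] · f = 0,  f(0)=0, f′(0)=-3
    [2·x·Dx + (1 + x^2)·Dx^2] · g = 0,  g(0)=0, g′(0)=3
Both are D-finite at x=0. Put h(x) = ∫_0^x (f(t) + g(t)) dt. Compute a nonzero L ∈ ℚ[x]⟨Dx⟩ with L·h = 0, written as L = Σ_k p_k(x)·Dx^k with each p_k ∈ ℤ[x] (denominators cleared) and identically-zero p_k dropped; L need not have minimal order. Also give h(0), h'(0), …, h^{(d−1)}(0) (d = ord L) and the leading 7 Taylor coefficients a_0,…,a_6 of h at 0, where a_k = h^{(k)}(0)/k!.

L = (-2 - 6·x + 6·x^2 + 2·x^3)·Dx^2 + (-4 - 4·x + 12·x^3 + 4·x^4)·Dx^3 + (-1 + x + 2·x^2 + 2·x^3 + 3·x^4 + x^5)·Dx^4  (order 4).
h: a_k = 0, 0, 0, 1/2, -1/2, 3/20, 0, …
ICs: h(0) = 0, h′(0) = 0, h′′(0) = 0, h′′′(0) = 3.

f: a_k = 0, -3, 3/2, -1, 3/4, -3/5, 1/2, …
g: a_k = 0, 3, 0, -1, 0, 3/5, 0, …
Sum ⇒ L₀ = lclm(L_f,L_g) in ℚ(x)⟨Dx⟩.
h=∫h₀ ⇒ L = L₀·Dx.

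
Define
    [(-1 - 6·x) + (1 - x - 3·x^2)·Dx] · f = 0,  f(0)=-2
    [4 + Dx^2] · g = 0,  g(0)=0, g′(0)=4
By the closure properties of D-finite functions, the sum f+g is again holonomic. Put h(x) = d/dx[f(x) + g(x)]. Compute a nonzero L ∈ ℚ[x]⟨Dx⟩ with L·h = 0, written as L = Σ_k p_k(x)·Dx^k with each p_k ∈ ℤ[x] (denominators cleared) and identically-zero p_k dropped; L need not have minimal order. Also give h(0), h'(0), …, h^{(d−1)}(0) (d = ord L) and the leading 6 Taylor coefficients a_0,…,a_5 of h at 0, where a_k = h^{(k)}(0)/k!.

L = (976 + 5056·x + 17104·x^2 + 11760·x^3 + 18720·x^4 + 3888·x^5 + 3888·x^6) + (-92 - 516·x + 372·x^2 + 1232·x^3 + 2280·x^4 + 3240·x^5 + 1512·x^6 + 1296·x^7)·Dx + (244 + 1264·x + 4276·x^2 + 2940·x^3 + 4680·x^4 + 972·x^5 + 972·x^6)·Dx^2 + (-23 - 129·x + 93·x^2 + 308·x^3 + 570·x^4 + 810·x^5 + 378·x^6 + 324·x^7)·Dx^3  (order 3).
h: a_k = 2, -16, -50, -152, -1192/3, -1164, …
ICs: h(0) = 2, h′(0) = -16, h′′(0) = -100.

f: a_k = -2, -2, -8, -14, -38, -80, …
g: a_k = 0, 4, 0, -8/3, 0, 8/15, …
Weyl lclm of L_f,L_g ⇒ L₀ (ord ≤ 3).
h=h₀': d/dx-closure on L₀ ⇒ L.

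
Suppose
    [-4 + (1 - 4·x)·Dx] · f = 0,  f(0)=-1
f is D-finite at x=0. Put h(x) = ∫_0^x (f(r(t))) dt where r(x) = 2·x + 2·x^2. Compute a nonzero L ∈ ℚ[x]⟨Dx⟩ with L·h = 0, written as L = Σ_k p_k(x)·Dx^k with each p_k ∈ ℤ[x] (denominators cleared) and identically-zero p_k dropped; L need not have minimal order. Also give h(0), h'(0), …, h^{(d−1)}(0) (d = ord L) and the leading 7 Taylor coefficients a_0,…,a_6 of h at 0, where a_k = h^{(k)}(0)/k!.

f: a_k = -1, -4, -16, -64, -256, -1024, -4096, …
f∘r: x↦r, Dx↦Dx/r' in L_f ⇒ L₀.
Integrate: L := L₀·Dx.
L = (8 + 16·x)·Dx + (-1 + 8·x + 8·x^2)·Dx^2  (order 2).
h: a_k = 0, -1, -4, -24, -160, -5696/5, -8448, …
ICs: h(0) = 0, h′(0) = -1.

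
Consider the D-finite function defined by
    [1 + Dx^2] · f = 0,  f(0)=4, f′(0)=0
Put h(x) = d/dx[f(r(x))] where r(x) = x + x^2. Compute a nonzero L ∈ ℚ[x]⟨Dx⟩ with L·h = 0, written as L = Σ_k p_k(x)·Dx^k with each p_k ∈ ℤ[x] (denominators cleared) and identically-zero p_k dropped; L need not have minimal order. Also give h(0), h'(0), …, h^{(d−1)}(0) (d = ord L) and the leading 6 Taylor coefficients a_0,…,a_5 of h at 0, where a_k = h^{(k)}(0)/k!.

L = (13 + 8·x + 24·x^2 + 32·x^3 + 16·x^4) + (-6 - 12·x)·Dx + (1 + 4·x + 4·x^2)·Dx^2  (order 2).
h: a_k = 0, -4, -12, -22/3, 10/3, 179/30, …
ICs: h(0) = 0, h′(0) = -4.

f: a_k = 4, 0, -2, 0, 1/6, 0, …
Substitute x→r, Dx→(1/r')Dx; clear ⇒ L₀.
Derive L from L₀ (diff closure).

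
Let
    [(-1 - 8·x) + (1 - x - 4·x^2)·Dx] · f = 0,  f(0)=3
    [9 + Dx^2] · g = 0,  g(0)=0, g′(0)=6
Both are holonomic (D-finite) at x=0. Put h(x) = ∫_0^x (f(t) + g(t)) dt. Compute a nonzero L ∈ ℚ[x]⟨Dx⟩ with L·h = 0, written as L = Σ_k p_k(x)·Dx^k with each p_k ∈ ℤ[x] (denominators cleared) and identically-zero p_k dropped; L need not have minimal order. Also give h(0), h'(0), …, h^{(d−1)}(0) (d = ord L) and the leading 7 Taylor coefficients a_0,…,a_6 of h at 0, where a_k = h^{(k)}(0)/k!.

f: a_k = 3, 3, 15, 27, 87, 195, 543, …
g: a_k = 0, 6, 0, -9, 0, 81/20, 0, …
h₀=f+g: left-lcm gives L₀, ord ≤ 3.
∫: right-multiply L₀ by Dx.
L = (567 + 4806·x + 3321·x^2 + 9936·x^3 + 6480·x^4 + 10368·x^5)·Dx + (-171 + 117·x + 441·x^2 - 135·x^3 + 540·x^4 + 3888·x^5 + 5184·x^6)·Dx^2 + (63 + 534·x + 369·x^2 + 1104·x^3 + 720·x^4 + 1152·x^5)·Dx^3 + (-19 + 13·x + 49·x^2 - 15·x^3 + 60·x^4 + 432·x^5 + 576·x^6)·Dx^4  (order 4).
h: a_k = 0, 3, 9/2, 5, 9/2, 87/5, 1327/40, …
ICs: h(0) = 0, h′(0) = 3, h′′(0) = 9, h′′′(0) = 30.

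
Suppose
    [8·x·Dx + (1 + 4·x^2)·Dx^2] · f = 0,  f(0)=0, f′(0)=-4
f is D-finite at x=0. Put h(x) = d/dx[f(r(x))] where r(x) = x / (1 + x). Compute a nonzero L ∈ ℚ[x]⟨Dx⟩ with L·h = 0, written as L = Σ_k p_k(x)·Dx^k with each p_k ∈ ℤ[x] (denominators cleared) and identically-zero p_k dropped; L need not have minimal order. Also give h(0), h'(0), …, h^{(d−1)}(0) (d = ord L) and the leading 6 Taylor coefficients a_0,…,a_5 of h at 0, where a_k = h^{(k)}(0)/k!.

f: a_k = 0, -4, 0, 16/3, 0, -64/5, …
Substitute x→r, Dx→(1/r')Dx; clear ⇒ L₀.
h₀' ⇒ L via d/dx closure of L₀.
L = (2 + 10·x) + (1 + 2·x + 5·x^2)·Dx  (order 1).
h: a_k = -4, 8, 4, -48, 76, 88, …
ICs: h(0) = -4.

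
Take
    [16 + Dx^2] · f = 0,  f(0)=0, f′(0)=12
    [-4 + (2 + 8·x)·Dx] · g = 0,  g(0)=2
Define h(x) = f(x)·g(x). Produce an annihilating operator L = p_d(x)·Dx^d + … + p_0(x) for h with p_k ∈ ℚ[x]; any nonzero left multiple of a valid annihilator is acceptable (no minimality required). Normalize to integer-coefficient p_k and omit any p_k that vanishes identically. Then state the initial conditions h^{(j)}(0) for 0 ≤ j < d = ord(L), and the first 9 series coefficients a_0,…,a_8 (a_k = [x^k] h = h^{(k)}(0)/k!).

f: a_k = 0, 12, 0, -32, 0, 128/5, 0, -1024/105, 0, …
g: a_k = 2, 4, -4, 8, -20, 56, -168, 528, -1716, …
Product ⇒ symmetric product L₀, ord ≤ 2.
L = (28 + 128·x + 256·x^2) + (-4 - 16·x)·Dx + (1 + 8·x + 16·x^2)·Dx^2  (order 2).
h: a_k = 0, 24, 48, -112, -32, -304/5, 2592/5, -31456/21, 494528/105, …
ICs: h(0) = 0, h′(0) = 24.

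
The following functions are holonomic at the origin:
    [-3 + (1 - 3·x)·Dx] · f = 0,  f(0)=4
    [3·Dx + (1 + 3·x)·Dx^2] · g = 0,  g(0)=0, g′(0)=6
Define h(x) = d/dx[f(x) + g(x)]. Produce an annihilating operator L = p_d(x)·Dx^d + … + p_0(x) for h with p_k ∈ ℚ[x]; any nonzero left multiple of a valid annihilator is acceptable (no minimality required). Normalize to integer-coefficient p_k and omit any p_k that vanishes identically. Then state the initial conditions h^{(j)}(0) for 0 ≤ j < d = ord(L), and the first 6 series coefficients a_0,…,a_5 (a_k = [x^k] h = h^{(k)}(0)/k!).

L = (30 + 18·x) + (4 + 48·x + 36·x^2)·Dx + (-1 - x + 9·x^2 + 9·x^3)·Dx^2  (order 2).
h: a_k = 18, 54, 378, 1134, 5346, 16038, …
ICs: h(0) = 18, h′(0) = 54.

f: a_k = 4, 12, 36, 108, 324, 972, …
g: a_k = 0, 6, -9, 18, -81/2, 486/5, …
Sum ⇒ L₀ = lclm(L_f,L_g) in ℚ(x)⟨Dx⟩.
h₀' ⇒ L via d/dx closure of L₀.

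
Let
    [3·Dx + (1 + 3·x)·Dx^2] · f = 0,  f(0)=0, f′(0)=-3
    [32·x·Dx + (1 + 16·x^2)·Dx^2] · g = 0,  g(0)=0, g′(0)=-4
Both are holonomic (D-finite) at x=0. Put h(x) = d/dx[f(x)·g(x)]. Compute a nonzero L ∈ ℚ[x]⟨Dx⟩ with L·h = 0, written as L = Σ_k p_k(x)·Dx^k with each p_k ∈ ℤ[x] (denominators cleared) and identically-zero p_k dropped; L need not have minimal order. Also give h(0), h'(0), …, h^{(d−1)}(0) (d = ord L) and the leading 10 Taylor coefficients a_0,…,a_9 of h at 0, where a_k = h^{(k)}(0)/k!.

f: a_k = 0, -3, 9/2, -9, 81/4, -243/5, 243/2, -2187/7, 6561/8, -2187, …
g: a_k = 0, -4, 0, 64/3, 0, -1024/5, 0, 16384/7, 0, -262144/9, …
f·g: L₀ = L_f ⊗_s L_g, ord ≤ 2·2.
h₀' ⇒ L via d/dx closure of L₀.
L = (15744 + 89280·x + 811008·x^2 + 5299200·x^3 + 13271040·x^4 + 17252352·x^5 + 21233664·x^7) + (4258 + 91200·x + 775488·x^2 + 4635648·x^3 + 18247680·x^4 + 41140224·x^5 + 46448640·x^6 + 21233664·x^7 + 74317824·x^8)·Dx + (492 + 12548·x + 131328·x^2 + 747968·x^3 + 3219456·x^4 + 10146816·x^5 + 21233664·x^6 + 24920064·x^7 + 21233664·x^8 + 42467328·x^9)·Dx^2 + (73 + 822·x + 6161·x^2 + 34944·x^3 + 151168·x^4 + 500736·x^5 + 1322496·x^6 + 2654208·x^7 + 3244032·x^8 + 3538944·x^9 + 5308416·x^10)·Dx^3  (order 3).
h: a_k = 0, 24, -54, -112, 75, 18504/5, -34146/5, -198624/5, 3589029/70, 82269944/105, …
ICs: h(0) = 0, h′(0) = 24, h′′(0) = -108.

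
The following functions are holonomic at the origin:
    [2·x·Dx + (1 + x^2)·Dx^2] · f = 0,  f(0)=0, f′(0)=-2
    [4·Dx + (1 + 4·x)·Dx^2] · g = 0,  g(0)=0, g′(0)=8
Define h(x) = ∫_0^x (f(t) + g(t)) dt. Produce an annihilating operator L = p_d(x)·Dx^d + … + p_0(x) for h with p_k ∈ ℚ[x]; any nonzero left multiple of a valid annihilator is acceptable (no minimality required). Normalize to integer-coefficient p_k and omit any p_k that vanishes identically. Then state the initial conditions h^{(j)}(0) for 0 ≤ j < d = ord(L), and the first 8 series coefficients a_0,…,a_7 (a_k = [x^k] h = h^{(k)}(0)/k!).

L = (-4 - 48·x + 12·x^2 + 16·x^3)·Dx^2 + (-17 - 8·x - 45·x^2 + 24·x^3 + 32·x^4)·Dx^3 + (-2 - 7·x + 4·x^2 + x^3 + 6·x^4 + 8·x^5)·Dx^4  (order 4).
h: a_k = 0, 0, 3, -16/3, 65/6, -128/5, 341/5, -4096/21, …
ICs: h(0) = 0, h′(0) = 0, h′′(0) = 6, h′′′(0) = -32.

f: a_k = 0, -2, 0, 2/3, 0, -2/5, 0, 2/7, …
g: a_k = 0, 8, -16, 128/3, -128, 2048/5, -4096/3, 32768/7, …
Sum ⇒ L₀ = lclm(L_f,L_g) in ℚ(x)⟨Dx⟩.
h=∫₀ˣh₀: take L = L₀·Dx.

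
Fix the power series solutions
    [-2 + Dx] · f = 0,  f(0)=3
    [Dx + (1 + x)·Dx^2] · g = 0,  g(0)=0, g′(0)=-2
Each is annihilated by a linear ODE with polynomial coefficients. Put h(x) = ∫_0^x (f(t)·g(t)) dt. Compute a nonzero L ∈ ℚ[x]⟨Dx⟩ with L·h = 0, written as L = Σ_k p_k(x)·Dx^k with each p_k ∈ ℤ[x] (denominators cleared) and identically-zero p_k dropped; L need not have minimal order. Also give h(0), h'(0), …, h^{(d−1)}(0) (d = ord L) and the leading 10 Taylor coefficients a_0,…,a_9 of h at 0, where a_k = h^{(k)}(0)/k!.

f: a_k = 3, 6, 6, 4, 2, 4/5, 4/15, 8/105, 2/105, 4/945, …
g: a_k = 0, -2, 1, -2/3, 1/2, -2/5, 1/3, -2/7, 1/4, -2/9, …
Sym-product of L_f,L_g gives L₀ (≤ ord 2).
h=∫h₀ ⇒ L = L₀·Dx.
L = (2 + 4·x)·Dx + (-3 - 4·x)·Dx^2 + (1 + x)·Dx^3  (order 3).
h: a_k = 0, 0, -3, -3, -2, -9/10, -11/30, -2/21, -17/420, 1/540, …
ICs: h(0) = 0, h′(0) = 0, h′′(0) = -6.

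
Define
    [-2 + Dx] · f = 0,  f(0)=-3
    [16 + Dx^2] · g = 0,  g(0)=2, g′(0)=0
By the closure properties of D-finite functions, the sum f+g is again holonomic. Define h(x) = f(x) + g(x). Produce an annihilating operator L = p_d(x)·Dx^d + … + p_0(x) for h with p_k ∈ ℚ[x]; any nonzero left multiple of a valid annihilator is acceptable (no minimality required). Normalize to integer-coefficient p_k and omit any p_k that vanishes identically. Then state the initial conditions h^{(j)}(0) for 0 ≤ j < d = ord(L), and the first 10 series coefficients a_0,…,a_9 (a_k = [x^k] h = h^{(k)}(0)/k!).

f: a_k = -3, -6, -6, -4, -2, -4/5, -4/15, -8/105, -2/105, -4/945, …
g: a_k = 2, 0, -16, 0, 64/3, 0, -512/45, 0, 1024/315, 0, …
L₀ := lclm(L_f,L_g); ord L₀ ≤ 1+2.
L = -32 + 16·Dx - 2·Dx^2 + Dx^3  (order 3).
h: a_k = -1, -6, -22, -4, 58/3, -4/5, -524/45, -8/105, 1018/315, -4/945, …
ICs: h(0) = -1, h′(0) = -6, h′′(0) = -44.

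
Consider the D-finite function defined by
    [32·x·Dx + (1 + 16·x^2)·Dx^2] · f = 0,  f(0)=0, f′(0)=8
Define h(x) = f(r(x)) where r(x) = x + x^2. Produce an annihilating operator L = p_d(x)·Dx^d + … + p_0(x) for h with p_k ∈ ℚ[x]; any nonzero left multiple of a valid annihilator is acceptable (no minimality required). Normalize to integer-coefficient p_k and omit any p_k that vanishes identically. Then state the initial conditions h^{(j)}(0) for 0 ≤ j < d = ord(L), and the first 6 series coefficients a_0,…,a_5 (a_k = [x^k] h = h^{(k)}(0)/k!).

f: a_k = 0, 8, 0, -128/3, 0, 2048/5, …
h₀=f(r): pull back L_f along r ⇒ L₀.
L = (-2 + 32·x + 128·x^2 + 192·x^3 + 96·x^4)·Dx + (1 + 2·x + 16·x^2 + 64·x^3 + 80·x^4 + 32·x^5)·Dx^2  (order 2).
h: a_k = 0, 8, 8, -128/3, -128, 1408/5, …
ICs: h(0) = 0, h′(0) = 8.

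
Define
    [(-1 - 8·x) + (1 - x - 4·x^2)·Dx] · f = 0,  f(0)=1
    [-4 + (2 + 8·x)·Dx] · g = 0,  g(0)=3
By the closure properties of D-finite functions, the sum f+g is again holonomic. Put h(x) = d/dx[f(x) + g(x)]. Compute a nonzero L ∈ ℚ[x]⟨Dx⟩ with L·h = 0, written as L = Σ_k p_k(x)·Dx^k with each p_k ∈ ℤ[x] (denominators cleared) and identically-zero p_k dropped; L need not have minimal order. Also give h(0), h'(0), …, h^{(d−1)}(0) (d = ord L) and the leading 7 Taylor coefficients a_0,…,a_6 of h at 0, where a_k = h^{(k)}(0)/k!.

L = (-114 - 780·x - 2688·x^2 - 2688·x^3 - 3840·x^4) + (-21 - 420·x - 2778·x^2 - 7200·x^3 - 10272·x^4 - 11520·x^5)·Dx + (6 + 57·x + 153·x^2 + 4·x^3 - 816·x^4 - 2624·x^5 - 2560·x^6)·Dx^2  (order 2).
h: a_k = 7, -2, 63, -4, 745, -426, 8631, …
ICs: h(0) = 7, h′(0) = -2.

f: a_k = 1, 1, 5, 9, 29, 65, 181, …
g: a_k = 3, 6, -6, 12, -30, 84, -252, …
Weyl lclm of L_f,L_g ⇒ L₀ (ord ≤ 2).
h₀' ⇒ L via d/dx closure of L₀.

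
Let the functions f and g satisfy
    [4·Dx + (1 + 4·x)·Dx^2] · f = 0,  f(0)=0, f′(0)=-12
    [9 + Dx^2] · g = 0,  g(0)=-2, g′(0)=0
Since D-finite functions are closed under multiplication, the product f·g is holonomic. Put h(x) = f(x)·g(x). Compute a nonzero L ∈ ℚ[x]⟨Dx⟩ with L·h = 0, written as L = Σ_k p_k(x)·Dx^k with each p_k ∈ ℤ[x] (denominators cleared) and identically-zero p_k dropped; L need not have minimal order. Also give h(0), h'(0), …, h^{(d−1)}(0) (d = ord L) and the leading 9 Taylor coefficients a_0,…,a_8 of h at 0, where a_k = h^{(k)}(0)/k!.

f: a_k = 0, -12, 24, -64, 192, -3072/5, 2048, -49152/7, 24576, …
g: a_k = -2, 0, 9, 0, -27/4, 0, 81/40, 0, -729/2240, …
Sym-product of L_f,L_g gives L₀ (≤ ord 4).
L = (-2043 - 1296·x + 44064·x^2 + 186624·x^3 + 186624·x^4) + (72 + 5472·x + 31104·x^2 + 41472·x^3)·Dx + (-182 + 864·x + 12096·x^2 + 41472·x^3 + 41472·x^4)·Dx^2 + (8 + 608·x + 3456·x^2 + 4608·x^3)·Dx^3 + (5 + 112·x + 800·x^2 + 2304·x^3 + 2304·x^4)·Dx^4  (order 4).
h: a_k = 0, 24, -48, 20, -168, 3669/5, -2530, 624507/70, -159837/5, …
ICs: h(0) = 0, h′(0) = 24, h′′(0) = -96, h′′′(0) = 120.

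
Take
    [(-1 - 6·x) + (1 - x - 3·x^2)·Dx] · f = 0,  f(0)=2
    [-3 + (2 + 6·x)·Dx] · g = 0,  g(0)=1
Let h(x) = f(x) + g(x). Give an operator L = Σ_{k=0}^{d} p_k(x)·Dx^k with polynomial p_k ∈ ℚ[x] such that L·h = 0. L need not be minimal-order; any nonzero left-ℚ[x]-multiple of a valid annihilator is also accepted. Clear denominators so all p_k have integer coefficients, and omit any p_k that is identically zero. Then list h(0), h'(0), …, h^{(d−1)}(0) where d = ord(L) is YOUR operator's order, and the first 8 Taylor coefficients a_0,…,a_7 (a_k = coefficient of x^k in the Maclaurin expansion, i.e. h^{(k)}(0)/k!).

L = (-57 - 297·x - 567·x^2 - 810·x^3) + (41 + 246·x + 891·x^2 + 1998·x^3 + 2025·x^4)·Dx + (2 - 38·x - 186·x^2 + 54·x^3 + 918·x^4 + 810·x^5)·Dx^2  (order 2).
h: a_k = 3, 7/2, 55/8, 251/16, 4459/128, 22181/256, 183347/1024, 961003/2048, …
ICs: h(0) = 3, h′(0) = 7/2.

f: a_k = 2, 2, 8, 14, 38, 80, 194, 434, …
g: a_k = 1, 3/2, -9/8, 27/16, -405/128, 1701/256, -15309/1024, 72171/2048, …
Sum ⇒ L₀ = lclm(L_f,L_g) in ℚ(x)⟨Dx⟩.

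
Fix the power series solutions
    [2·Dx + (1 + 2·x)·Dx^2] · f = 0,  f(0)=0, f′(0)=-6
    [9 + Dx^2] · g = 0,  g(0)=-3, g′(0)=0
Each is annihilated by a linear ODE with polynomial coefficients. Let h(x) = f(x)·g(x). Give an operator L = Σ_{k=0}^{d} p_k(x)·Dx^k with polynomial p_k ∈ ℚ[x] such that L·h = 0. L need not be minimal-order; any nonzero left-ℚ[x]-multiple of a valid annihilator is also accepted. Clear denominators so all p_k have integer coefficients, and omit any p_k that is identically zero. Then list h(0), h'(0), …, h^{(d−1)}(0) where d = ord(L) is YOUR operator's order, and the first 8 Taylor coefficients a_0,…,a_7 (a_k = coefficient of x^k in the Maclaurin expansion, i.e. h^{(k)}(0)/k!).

f: a_k = 0, -6, 6, -8, 12, -96/5, 32, -384/7, …
g: a_k = -3, 0, 27/2, 0, -81/8, 0, 243/80, 0, …
Product ⇒ symmetric product L₀, ord ≤ 4.
L = (63 + 1053·x + 3969·x^2 + 5832·x^3 + 2916·x^4) + (63 + 450·x + 972·x^2 + 648·x^3)·Dx + (25 + 270·x + 918·x^2 + 1296·x^3 + 648·x^4)·Dx^2 + (7 + 50·x + 108·x^2 + 72·x^3)·Dx^3 + (2 + 17·x + 53·x^2 + 72·x^3 + 36·x^4)·Dx^4  (order 4).
h: a_k = 0, 18, -18, -57, 45, 207/20, 21/4, -8919/280, …
ICs: h(0) = 0, h′(0) = 18, h′′(0) = -36, h′′′(0) = -342.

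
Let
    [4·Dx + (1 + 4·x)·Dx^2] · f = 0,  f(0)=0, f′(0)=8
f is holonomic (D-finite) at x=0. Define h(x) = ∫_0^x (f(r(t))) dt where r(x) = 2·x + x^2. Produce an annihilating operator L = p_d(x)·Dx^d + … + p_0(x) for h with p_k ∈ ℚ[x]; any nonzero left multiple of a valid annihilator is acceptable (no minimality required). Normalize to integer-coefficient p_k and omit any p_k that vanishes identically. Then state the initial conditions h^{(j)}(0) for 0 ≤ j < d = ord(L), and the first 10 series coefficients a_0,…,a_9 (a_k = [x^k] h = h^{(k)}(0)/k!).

f: a_k = 0, 8, -16, 128/3, -128, 2048/5, -4096/3, 32768/7, -16384, 524288/9, …
Substitute x→r, Dx→(1/r')Dx; clear ⇒ L₀.
h=∫₀ˣh₀: take L = L₀·Dx.
L = (7 + 8·x + 4·x^2)·Dx^2 + (1 + 9·x + 12·x^2 + 4·x^3)·Dx^3  (order 3).
h: a_k = 0, 0, 8, -56/3, 208/3, -1552/5, 23168/15, -24704/3, 322688/7, -2408576/9, …
ICs: h(0) = 0, h′(0) = 0, h′′(0) = 16.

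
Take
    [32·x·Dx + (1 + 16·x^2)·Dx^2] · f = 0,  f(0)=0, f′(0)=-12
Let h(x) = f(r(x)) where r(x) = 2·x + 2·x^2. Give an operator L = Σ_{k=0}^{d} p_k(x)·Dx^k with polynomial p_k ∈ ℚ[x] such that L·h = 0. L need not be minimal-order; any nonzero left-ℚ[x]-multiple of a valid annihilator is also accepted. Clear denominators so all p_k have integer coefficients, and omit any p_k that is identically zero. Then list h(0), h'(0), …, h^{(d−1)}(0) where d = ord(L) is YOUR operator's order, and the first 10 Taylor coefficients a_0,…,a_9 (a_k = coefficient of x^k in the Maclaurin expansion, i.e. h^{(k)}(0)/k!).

L = (-2 + 128·x + 512·x^2 + 768·x^3 + 384·x^4)·Dx + (1 + 2·x + 64·x^2 + 256·x^3 + 320·x^4 + 128·x^5)·Dx^2  (order 2).
h: a_k = 0, -24, -24, 512, 1536, -90624/5, -97792, 4915200/7, 6094848, -77889536/3, …
ICs: h(0) = 0, h′(0) = -24.

f: a_k = 0, -12, 0, 64, 0, -3072/5, 0, 49152/7, 0, -262144/3, …
f∘r: x↦r, Dx↦Dx/r' in L_f ⇒ L₀.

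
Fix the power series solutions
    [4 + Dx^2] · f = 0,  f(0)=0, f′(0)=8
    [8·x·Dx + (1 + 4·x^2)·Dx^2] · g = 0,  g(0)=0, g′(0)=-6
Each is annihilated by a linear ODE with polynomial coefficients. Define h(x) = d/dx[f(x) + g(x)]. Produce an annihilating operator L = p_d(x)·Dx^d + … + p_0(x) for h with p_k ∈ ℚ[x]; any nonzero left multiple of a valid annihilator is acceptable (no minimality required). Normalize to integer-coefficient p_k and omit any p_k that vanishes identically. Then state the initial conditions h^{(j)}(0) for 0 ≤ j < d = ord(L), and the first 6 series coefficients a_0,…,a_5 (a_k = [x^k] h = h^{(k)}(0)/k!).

L = (-352·x + 1792·x^3 + 512·x^5) + (-4 + 112·x^2 + 576·x^4 + 256·x^6)·Dx + (-88·x + 448·x^3 + 128·x^5)·Dx^2 + (-1 + 28·x^2 + 144·x^4 + 64·x^6)·Dx^3  (order 3).
h: a_k = 2, 0, 8, 0, -272/3, 0, …
ICs: h(0) = 2, h′(0) = 0, h′′(0) = 16.

f: a_k = 0, 8, 0, -16/3, 0, 16/15, …
g: a_k = 0, -6, 0, 8, 0, -96/5, …
L₀ := lclm(L_f,L_g); ord L₀ ≤ 2+2.
Differentiate: ansatz ord ≤ ord L₀ ⇒ L.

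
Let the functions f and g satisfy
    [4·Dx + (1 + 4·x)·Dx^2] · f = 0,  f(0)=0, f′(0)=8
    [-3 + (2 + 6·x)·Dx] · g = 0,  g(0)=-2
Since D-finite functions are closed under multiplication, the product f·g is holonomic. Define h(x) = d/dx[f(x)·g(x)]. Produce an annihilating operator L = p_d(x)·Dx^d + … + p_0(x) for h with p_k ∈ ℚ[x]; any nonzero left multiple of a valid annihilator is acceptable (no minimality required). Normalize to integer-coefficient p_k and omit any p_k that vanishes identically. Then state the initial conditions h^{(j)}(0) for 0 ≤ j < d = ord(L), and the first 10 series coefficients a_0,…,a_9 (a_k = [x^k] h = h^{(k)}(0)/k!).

L = (-33 + 72·x + 432·x^2) + (-4 + 324·x + 2160·x^2 + 3456·x^3)·Dx + (4 + 88·x + 612·x^2 + 1728·x^3 + 1728·x^4)·Dx^2  (order 2).
h: a_k = -16, 16, -58, 260, -9383/8, 206953/40, -7147521/320, 53092163/560, -5695777517/14336, 70921364291/43008, …
ICs: h(0) = -16, h′(0) = 16.

f: a_k = 0, 8, -16, 128/3, -128, 2048/5, -4096/3, 32768/7, -16384, 524288/9, …
g: a_k = -2, -3, 9/4, -27/8, 405/64, -1701/128, 15309/512, -72171/1024, 2814669/16384, -14073345/32768, …
f·g: L₀ = L_f ⊗_s L_g, ord ≤ 2·1.
Differentiate: ansatz ord ≤ ord L₀ ⇒ L.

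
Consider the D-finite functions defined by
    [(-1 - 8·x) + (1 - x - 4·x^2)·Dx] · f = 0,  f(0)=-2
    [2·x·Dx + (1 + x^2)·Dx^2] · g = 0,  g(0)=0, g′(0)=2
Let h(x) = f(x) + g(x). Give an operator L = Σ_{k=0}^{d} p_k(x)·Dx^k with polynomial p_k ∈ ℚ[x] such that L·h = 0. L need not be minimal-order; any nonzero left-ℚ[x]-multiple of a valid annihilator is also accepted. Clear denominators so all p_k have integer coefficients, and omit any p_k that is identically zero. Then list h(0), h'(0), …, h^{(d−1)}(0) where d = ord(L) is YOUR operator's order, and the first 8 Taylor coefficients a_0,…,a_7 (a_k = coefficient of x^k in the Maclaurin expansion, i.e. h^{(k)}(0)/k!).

L = (-10 + 40·x + 478·x^2 + 864·x^3 + 2496·x^4 + 384·x^6)·Dx + (28 + 246·x + 316·x^2 + 1182·x^3 + 752·x^4 + 2048·x^5 + 48·x^6 + 384·x^7)·Dx^2 + (-5 - 8·x - 32·x^2 + 104·x^3 + 197·x^4 + 128·x^5 + 288·x^6 + 16·x^7 + 64·x^8)·Dx^3  (order 3).
h: a_k = -2, 0, -10, -56/3, -58, -648/5, -362, -6176/7, …
ICs: h(0) = -2, h′(0) = 0, h′′(0) = -20.

f: a_k = -2, -2, -10, -18, -58, -130, -362, -882, …
g: a_k = 0, 2, 0, -2/3, 0, 2/5, 0, -2/7, …
f+g: L₀ = lclm(L_f,L_g), ord ≤ 1+2.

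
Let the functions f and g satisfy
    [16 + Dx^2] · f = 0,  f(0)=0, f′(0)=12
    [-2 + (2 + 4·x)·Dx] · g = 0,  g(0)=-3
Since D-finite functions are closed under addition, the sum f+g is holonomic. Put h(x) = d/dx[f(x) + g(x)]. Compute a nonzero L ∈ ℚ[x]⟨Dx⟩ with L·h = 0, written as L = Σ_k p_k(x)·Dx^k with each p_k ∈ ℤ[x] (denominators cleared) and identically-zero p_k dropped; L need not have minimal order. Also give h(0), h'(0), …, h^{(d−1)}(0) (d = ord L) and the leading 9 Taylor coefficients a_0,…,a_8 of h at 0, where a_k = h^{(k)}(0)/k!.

f: a_k = 0, 12, 0, -32, 0, 128/5, 0, -1024/105, 0, …
g: a_k = -3, -3, 3/2, -3/2, 15/8, -21/8, 63/16, -99/16, 1287/128, …
Weyl lclm of L_f,L_g ⇒ L₀ (ord ≤ 3).
Differentiate: ansatz ord ≤ ord L₀ ⇒ L.
L = (-496 - 1024·x - 1024·x^2) + (-304 - 1632·x - 3072·x^2 - 2048·x^3)·Dx + (-31 - 64·x - 64·x^2)·Dx^2 + (-19 - 102·x - 192·x^2 - 128·x^3)·Dx^3  (order 3).
h: a_k = 9, 3, -201/2, 15/2, 919/8, 189/8, -26779/240, 1287/16, -1764881/13440, …
ICs: h(0) = 9, h′(0) = 3, h′′(0) = -201.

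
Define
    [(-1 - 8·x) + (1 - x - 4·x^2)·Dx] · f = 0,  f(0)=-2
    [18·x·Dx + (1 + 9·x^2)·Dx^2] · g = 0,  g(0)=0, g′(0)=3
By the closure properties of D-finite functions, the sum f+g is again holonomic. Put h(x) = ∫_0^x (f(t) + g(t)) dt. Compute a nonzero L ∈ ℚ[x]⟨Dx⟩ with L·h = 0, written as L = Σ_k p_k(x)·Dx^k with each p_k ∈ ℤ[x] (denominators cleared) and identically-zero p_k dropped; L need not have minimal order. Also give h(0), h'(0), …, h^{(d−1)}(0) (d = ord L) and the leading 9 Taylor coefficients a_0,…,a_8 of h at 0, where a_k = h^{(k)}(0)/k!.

f: a_k = -2, -2, -10, -18, -58, -130, -362, -882, -2330, …
g: a_k = 0, 3, 0, -9, 0, 243/5, 0, -2187/7, 0, …
L₀ := lclm(L_f,L_g); ord L₀ ≤ 1+2.
h=∫h₀ ⇒ L = L₀·Dx.
L = (-90 + 360·x + 6462·x^2 + 14688·x^3 + 63936·x^4 + 31104·x^6)·Dx^2 + (36 + 294·x + 324·x^2 + 3198·x^3 + 13680·x^4 + 46080·x^5 + 3888·x^6 + 31104·x^7)·Dx^3 + (-5 - 16·x - 160·x^2 + 96·x^3 - 555·x^4 + 2304·x^5 + 4896·x^6 + 1296·x^7 + 5184·x^8)·Dx^4  (order 4).
h: a_k = 0, -2, 1/2, -10/3, -27/4, -58/5, -407/30, -362/7, -8361/56, …
ICs: h(0) = 0, h′(0) = -2, h′′(0) = 1, h′′′(0) = -20.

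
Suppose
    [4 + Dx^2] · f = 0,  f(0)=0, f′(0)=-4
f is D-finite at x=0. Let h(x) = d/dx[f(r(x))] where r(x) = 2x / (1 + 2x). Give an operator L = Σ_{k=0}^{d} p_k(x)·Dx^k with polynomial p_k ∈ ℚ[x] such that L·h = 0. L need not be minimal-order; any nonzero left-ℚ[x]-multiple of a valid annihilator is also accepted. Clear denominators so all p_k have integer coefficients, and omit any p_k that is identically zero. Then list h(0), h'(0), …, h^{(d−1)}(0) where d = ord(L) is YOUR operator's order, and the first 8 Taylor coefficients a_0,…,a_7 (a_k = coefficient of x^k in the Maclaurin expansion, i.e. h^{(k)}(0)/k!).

f: a_k = 0, -4, 0, 8/3, 0, -8/15, 0, 16/315, …
L₀ from L_f via x↦r, Dx↦r'^{-1}Dx.
h=h₀': d/dx-closure on L₀ ⇒ L.
L = (40 + 96·x + 96·x^2) + (12 + 72·x + 144·x^2 + 96·x^3)·Dx + (1 + 8·x + 24·x^2 + 32·x^3 + 16·x^4)·Dx^2  (order 2).
h: a_k = -8, 32, -32, -256, 5504/3, -7680, 1131008/45, -3104768/45, …
ICs: h(0) = -8, h′(0) = 32.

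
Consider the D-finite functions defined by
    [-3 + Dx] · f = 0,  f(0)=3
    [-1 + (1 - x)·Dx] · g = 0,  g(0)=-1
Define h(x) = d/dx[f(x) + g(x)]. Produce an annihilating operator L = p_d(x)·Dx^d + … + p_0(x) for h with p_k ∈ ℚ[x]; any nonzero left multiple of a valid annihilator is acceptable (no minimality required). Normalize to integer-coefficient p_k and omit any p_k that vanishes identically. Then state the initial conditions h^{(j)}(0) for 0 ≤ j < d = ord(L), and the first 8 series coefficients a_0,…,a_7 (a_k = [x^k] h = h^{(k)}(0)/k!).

f: a_k = 3, 9, 27/2, 27/2, 81/8, 243/40, 243/80, 729/560, …
g: a_k = -1, -1, -1, -1, -1, -1, -1, -1, …
Sum ⇒ L₀ = lclm(L_f,L_g) in ℚ(x)⟨Dx⟩.
h=h₀': d/dx-closure on L₀ ⇒ L.
L = 18·x + (3 - 18·x + 9·x^2)·Dx + (-1 + 4·x - 3·x^2)·Dx^2  (order 2).
h: a_k = 8, 25, 75/2, 73/2, 203/8, 489/40, 169/80, -2293/560, …
ICs: h(0) = 8, h′(0) = 25.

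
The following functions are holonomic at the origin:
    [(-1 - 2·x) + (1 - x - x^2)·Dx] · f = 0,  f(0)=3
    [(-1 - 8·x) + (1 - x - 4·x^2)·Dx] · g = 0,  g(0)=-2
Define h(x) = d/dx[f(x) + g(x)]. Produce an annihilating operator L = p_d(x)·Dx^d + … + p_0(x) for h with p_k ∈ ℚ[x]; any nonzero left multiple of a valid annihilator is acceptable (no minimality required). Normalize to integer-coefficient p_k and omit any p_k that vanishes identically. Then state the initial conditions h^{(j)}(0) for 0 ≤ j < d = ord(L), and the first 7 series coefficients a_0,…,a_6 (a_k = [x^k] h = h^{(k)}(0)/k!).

L = (-6 - 216·x - 240·x^2 - 984·x^3 - 1554·x^4 - 1440·x^5 + 576·x^6) + (6 + 54·x + 66·x^2 + 144·x^3 - 177·x^4 - 1506·x^5 - 672·x^6 + 384·x^7)·Dx + (-1 + 2·x - 11·x^2 - 2·x^3 + 122·x^4 + 9·x^5 - 243·x^6 - 48·x^7 + 48·x^8)·Dx^2  (order 2).
h: a_k = 1, -8, -27, -172, -530, -1938, -5733, …
ICs: h(0) = 1, h′(0) = -8.

f: a_k = 3, 3, 6, 9, 15, 24, 39, …
g: a_k = -2, -2, -10, -18, -58, -130, -362, …
Sum ⇒ L₀ = lclm(L_f,L_g) in ℚ(x)⟨Dx⟩.
Derive L from L₀ (diff closure).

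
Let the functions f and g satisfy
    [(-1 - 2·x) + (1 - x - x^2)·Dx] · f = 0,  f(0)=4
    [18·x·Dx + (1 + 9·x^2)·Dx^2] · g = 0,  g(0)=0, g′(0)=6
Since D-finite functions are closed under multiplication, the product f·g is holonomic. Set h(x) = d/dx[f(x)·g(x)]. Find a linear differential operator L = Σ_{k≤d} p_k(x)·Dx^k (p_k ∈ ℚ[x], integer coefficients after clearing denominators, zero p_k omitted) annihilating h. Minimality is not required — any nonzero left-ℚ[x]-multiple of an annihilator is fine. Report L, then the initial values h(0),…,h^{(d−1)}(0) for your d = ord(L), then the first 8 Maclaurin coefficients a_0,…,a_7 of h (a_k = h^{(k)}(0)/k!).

L = (-30 + 1134·x^2 + 1944·x^3 + 2916·x^4) + (12 + 42·x - 108·x^2 + 198·x^3 + 1944·x^4 + 1944·x^5)·Dx + (-1 - 8·x - 26·x^2 - 36·x^3 - 126·x^4 + 324·x^5 + 243·x^6)·Dx^2  (order 2).
h: a_k = 24, 48, -72, 0, 1824, 10944/5, -61944/5, -393408/35, …
ICs: h(0) = 24, h′(0) = 48.

f: a_k = 4, 4, 8, 12, 20, 32, 52, 84, …
g: a_k = 0, 6, 0, -18, 0, 486/5, 0, -4374/7, …
Sym-product of L_f,L_g gives L₀ (≤ ord 2).
Differentiate: ansatz ord ≤ ord L₀ ⇒ L.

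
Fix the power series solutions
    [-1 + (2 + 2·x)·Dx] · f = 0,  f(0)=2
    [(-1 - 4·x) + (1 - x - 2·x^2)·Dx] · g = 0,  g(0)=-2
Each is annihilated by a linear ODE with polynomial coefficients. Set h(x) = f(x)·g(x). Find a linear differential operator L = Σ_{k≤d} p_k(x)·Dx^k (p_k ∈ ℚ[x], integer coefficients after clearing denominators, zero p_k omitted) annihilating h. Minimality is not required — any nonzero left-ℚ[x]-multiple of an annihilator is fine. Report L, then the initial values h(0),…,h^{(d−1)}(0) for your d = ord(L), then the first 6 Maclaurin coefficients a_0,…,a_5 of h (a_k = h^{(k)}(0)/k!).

f: a_k = 2, 1, -1/4, 1/8, -5/64, 7/128, …
g: a_k = -2, -2, -6, -10, -22, -42, …
h₀=f·g: eliminate ⇒ L₀, order ≤ 1·1.
L = (3 + 6·x) + (-2 + 2·x + 4·x^2)·Dx  (order 1).
h: a_k = -4, -6, -27/2, -103/4, -1683/32, -6669/64, …
ICs: h(0) = -4.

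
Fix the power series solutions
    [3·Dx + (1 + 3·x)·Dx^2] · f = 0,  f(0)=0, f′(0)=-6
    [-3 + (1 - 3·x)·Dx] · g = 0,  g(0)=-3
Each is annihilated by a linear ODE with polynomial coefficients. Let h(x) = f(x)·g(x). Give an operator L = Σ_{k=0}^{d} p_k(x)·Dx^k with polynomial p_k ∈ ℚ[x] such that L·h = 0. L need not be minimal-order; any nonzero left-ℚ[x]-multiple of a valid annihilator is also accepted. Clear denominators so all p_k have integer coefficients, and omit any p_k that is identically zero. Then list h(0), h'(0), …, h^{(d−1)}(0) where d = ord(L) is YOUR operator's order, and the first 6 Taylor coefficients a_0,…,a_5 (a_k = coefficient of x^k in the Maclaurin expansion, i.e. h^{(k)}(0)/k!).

f: a_k = 0, -6, 9, -18, 81/2, -486/5, …
g: a_k = -3, -9, -27, -81, -243, -729, …
L₀ := L_f ⊗_s L_g (sym. prod.), ord ≤ 2.
L = 9 + (3 + 27·x)·Dx + (-1 + 9·x^2)·Dx^2  (order 2).
h: a_k = 0, 18, 27, 135, 567/2, 11421/10, …
ICs: h(0) = 0, h′(0) = 18.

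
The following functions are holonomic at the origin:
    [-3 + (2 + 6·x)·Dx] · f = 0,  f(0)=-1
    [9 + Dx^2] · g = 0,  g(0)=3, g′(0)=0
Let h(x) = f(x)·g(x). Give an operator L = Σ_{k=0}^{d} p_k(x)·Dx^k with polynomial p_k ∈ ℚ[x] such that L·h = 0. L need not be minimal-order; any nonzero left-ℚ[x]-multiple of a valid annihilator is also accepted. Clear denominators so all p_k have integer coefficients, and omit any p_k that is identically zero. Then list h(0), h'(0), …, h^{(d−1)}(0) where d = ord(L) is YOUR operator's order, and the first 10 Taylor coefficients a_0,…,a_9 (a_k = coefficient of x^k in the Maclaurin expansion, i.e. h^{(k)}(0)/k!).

L = (63 + 216·x + 324·x^2) + (-12 - 36·x)·Dx + (4 + 24·x + 36·x^2)·Dx^2  (order 2).
h: a_k = -3, -9/2, 135/8, 243/16, -2025/128, -3159/256, 84807/5120, -292329/10240, 96330789/1146880, -530712729/2293760, …
ICs: h(0) = -3, h′(0) = -9/2.

f: a_k = -1, -3/2, 9/8, -27/16, 405/128, -1701/256, 15309/1024, -72171/2048, 2814669/32768, -14073345/65536, …
g: a_k = 3, 0, -27/2, 0, 81/8, 0, -243/80, 0, 2187/4480, 0, …
Sym-product of L_f,L_g gives L₀ (≤ ord 2).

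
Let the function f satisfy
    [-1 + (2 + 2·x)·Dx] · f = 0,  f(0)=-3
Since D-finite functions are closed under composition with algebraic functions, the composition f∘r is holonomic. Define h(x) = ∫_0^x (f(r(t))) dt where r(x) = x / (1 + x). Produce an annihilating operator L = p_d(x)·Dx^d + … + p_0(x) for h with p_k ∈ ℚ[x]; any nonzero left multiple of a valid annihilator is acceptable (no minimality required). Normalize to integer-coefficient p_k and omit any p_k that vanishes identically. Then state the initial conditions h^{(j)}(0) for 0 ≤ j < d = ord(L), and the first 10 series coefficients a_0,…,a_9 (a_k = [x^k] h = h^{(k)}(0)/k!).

f: a_k = -3, -3/2, 3/8, -3/16, 15/128, -21/256, 63/1024, -99/2048, 1287/32768, -2145/65536, …
L₀ from L_f via x↦r, Dx↦r'^{-1}Dx.
h=∫₀ˣh₀: take L = L₀·Dx.
L = -Dx + (2 + 6·x + 4·x^2)·Dx^2  (order 2).
h: a_k = 0, -3, -3/4, 5/8, -39/64, 423/640, -399/512, 7059/7168, -21615/16384, 182461/98304, …
ICs: h(0) = 0, h′(0) = -3.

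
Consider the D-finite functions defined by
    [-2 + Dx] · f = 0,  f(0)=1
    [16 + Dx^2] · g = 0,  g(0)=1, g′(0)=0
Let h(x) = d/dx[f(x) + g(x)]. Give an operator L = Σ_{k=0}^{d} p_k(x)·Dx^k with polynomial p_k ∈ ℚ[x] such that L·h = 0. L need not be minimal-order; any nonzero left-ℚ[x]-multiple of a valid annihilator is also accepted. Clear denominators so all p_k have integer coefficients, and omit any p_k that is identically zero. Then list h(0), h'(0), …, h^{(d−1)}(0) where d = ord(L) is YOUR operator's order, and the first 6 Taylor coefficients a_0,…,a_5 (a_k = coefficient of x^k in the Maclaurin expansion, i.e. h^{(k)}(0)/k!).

L = 32 - 16·Dx + 2·Dx^2 - Dx^3  (order 3).
h: a_k = 2, -12, 4, 136/3, 4/3, -168/5, …
ICs: h(0) = 2, h′(0) = -12, h′′(0) = 8.

f: a_k = 1, 2, 2, 4/3, 2/3, 4/15, …
g: a_k = 1, 0, -8, 0, 32/3, 0, …
Sum ⇒ L₀ = lclm(L_f,L_g) in ℚ(x)⟨Dx⟩.
Differentiate: ansatz ord ≤ ord L₀ ⇒ L.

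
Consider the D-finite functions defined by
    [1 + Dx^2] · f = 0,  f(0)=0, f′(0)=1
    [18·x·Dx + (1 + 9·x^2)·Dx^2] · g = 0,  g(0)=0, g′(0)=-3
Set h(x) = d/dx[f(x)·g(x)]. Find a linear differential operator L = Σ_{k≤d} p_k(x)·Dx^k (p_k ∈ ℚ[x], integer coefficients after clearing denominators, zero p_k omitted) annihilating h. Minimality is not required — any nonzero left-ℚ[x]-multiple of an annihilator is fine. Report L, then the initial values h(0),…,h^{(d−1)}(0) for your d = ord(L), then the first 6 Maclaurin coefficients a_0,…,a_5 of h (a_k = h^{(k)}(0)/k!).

L = (38998 + 738774·x^2 + 15162957·x^4 + 3032640·x^6 - 78732·x^8 - 1771470·x^10 + 531441·x^12) + (20772·x + 1033884·x^3 + 7902360·x^5 + 2624400·x^7 + 1180980·x^9 + 2125764·x^11)·Dx + (39368 + 755028·x^2 + 15369750·x^4 + 3887028·x^6 + 314928·x^8 - 1417176·x^10 + 1062882·x^12)·Dx^2 + (20772·x + 1033884·x^3 + 7902360·x^5 + 2624400·x^7 + 1180980·x^9 + 2125764·x^11)·Dx^3 + (370 + 16254·x^2 + 206793·x^4 + 854388·x^6 + 393660·x^8 + 354294·x^10 + 531441·x^12)·Dx^4  (order 4).
h: a_k = 0, -6, 0, 38, 0, -1203/4, …
ICs: h(0) = 0, h′(0) = -6, h′′(0) = 0, h′′′(0) = 228.

f: a_k = 0, 1, 0, -1/6, 0, 1/120, …
g: a_k = 0, -3, 0, 9, 0, -243/5, …
Sym-product of L_f,L_g gives L₀ (≤ ord 4).
Differentiate: ansatz ord ≤ ord L₀ ⇒ L.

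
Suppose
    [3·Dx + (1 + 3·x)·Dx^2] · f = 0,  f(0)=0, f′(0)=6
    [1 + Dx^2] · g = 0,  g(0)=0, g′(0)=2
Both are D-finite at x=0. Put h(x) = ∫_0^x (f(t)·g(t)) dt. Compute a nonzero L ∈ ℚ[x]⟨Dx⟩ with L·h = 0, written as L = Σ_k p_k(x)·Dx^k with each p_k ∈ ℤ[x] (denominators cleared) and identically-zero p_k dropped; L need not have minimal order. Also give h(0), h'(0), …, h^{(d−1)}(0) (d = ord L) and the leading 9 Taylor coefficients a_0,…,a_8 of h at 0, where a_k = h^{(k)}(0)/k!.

f: a_k = 0, 6, -9, 18, -81/2, 486/5, -243, 4374/7, -6561/4, …
g: a_k = 0, 2, 0, -1/3, 0, 1/60, 0, -1/2520, 0, …
L₀ := L_f ⊗_s L_g (sym. prod.), ord ≤ 4.
Integrate: L := L₀·Dx.
L = (-203 - 222·x - 189·x^2 + 432·x^3 + 324·x^4)·Dx + (-84 - 108·x + 648·x^2 + 648·x^3)·Dx^2 + (-208 - 228·x - 54·x^2 + 864·x^3 + 648·x^4)·Dx^3 + (-84 - 108·x + 648·x^2 + 648·x^3)·Dx^4 + (-5 - 6·x + 135·x^2 + 432·x^3 + 324·x^4)·Dx^5  (order 5).
h: a_k = 0, 0, 0, 4, -9/2, 34/5, -13, 377/14, -9453/160, …
ICs: h(0) = 0, h′(0) = 0, h′′(0) = 0, h′′′(0) = 24, h′′′′(0) = -108.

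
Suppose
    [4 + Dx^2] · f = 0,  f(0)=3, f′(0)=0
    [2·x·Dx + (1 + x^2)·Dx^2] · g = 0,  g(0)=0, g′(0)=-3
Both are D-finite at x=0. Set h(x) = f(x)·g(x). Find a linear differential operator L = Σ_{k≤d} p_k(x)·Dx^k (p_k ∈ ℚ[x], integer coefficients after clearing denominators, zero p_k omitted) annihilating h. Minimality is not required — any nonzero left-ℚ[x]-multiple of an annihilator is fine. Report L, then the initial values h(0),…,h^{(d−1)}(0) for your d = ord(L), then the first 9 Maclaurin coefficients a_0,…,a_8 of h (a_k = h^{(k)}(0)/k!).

L = (160 + 464·x^2 + 464·x^4 + 256·x^6 + 64·x^8) + (96·x + 224·x^3 + 192·x^5 + 64·x^7)·Dx + (60 + 188·x^2 + 216·x^4 + 128·x^6 + 32·x^8)·Dx^2 + (24·x + 56·x^3 + 48·x^5 + 16·x^7)·Dx^3 + (5 + 18·x^2 + 25·x^4 + 16·x^6 + 4·x^8)·Dx^4  (order 4).
h: a_k = 0, -9, 0, 21, 0, -69/5, 0, 269/35, 0, …
ICs: h(0) = 0, h′(0) = -9, h′′(0) = 0, h′′′(0) = 126.

f: a_k = 3, 0, -6, 0, 2, 0, -4/15, 0, 2/105, …
g: a_k = 0, -3, 0, 1, 0, -3/5, 0, 3/7, 0, …
Sym-product of L_f,L_g gives L₀ (≤ ord 4).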